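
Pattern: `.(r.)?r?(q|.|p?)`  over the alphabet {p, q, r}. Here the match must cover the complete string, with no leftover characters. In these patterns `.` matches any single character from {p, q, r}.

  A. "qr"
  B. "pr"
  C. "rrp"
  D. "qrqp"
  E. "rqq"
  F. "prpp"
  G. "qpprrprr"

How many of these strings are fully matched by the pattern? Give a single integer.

A → match
B → match
C → match
D → match
E → no match
F → match
G → no match
Total matched: 5

5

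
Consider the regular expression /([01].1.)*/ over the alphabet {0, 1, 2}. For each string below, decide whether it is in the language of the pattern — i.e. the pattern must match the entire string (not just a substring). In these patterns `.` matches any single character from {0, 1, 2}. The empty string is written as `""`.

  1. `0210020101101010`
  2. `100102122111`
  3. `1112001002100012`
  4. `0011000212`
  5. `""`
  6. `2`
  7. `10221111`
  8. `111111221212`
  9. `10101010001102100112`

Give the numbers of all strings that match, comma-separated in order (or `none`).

1 → no match
2. `100102122111` → no match
3 → match
4. `0011000212` → no match
5. `""` → match
6. `2` → no match
7. `10221111` → no match
8. `111111221212` → no match
9 → match

3, 5, 9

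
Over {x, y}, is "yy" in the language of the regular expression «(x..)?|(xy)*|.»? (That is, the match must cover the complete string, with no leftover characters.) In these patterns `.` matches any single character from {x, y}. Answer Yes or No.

No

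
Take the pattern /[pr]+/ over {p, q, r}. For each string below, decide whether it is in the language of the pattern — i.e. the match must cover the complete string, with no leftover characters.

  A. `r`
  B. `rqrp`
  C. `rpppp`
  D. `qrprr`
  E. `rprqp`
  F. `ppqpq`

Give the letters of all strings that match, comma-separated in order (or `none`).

A, C

A → match
B → no match
C → match
D → no match
E → no match
F → no match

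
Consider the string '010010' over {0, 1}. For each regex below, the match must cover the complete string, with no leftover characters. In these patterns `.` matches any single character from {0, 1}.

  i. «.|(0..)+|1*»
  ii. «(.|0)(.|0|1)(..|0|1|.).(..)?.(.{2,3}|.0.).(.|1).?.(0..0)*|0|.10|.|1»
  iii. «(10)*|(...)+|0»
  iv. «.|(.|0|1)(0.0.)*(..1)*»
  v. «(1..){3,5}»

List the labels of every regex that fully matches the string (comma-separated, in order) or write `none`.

i, iii

i → match
ii → no match
iii → match
iv → no match
v → no match — must start with '1'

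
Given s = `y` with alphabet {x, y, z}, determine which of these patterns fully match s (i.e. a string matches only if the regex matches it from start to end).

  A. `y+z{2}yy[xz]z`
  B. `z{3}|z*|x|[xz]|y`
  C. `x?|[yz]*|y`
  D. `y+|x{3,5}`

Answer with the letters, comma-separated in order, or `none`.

A → no match — must end with `z`
B → match
C → match
D → match

B, C, D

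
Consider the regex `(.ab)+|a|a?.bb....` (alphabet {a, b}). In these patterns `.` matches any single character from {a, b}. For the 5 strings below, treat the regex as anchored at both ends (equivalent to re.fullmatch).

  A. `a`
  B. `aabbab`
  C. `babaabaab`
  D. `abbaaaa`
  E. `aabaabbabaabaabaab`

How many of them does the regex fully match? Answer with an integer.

5

A → match
B → match
C → match
D → match
E → match
Total matched: 5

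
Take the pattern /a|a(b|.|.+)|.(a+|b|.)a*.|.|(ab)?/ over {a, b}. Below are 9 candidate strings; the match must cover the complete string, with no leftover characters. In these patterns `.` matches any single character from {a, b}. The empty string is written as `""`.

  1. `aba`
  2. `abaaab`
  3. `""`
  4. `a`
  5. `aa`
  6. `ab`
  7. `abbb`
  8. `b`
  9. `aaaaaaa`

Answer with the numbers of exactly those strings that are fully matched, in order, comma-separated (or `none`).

1. `aba` → match
2. `abaaab` → match
3. `""` → match
4. `a` → match
5. `aa` → match
6. `ab` → match
7. `abbb` → match
8. `b` → match
9. `aaaaaaa` → match

1, 2, 3, 4, 5, 6, 7, 8, 9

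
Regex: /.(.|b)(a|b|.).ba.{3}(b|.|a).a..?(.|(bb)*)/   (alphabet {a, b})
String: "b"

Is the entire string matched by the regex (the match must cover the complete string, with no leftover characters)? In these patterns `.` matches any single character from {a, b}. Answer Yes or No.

No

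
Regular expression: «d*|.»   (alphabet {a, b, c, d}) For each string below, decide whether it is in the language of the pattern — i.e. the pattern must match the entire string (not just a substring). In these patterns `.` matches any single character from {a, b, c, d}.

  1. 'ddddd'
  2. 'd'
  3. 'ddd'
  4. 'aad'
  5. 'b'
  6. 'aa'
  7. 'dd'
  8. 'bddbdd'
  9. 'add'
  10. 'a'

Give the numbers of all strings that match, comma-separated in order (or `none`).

1 → match
2 → match
3 → match
4 → no match
5 → match
6 → no match
7 → match
8 → no match
9 → no match
10 → match

1, 2, 3, 5, 7, 10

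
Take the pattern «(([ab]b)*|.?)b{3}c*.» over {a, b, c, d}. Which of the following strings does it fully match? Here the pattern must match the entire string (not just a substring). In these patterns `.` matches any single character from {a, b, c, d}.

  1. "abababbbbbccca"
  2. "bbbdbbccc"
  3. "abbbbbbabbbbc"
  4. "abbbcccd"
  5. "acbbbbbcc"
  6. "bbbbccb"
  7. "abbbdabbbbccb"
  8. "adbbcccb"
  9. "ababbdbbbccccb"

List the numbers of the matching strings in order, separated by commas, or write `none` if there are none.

1 → no match
2. "bbbdbbccc" → no match
3 → no match
4. "abbbcccd" → match
5. "acbbbbbcc" → no match
6. "bbbbccb" → match
7 → no match
8. "adbbcccb" → no match
9 → no match

4, 6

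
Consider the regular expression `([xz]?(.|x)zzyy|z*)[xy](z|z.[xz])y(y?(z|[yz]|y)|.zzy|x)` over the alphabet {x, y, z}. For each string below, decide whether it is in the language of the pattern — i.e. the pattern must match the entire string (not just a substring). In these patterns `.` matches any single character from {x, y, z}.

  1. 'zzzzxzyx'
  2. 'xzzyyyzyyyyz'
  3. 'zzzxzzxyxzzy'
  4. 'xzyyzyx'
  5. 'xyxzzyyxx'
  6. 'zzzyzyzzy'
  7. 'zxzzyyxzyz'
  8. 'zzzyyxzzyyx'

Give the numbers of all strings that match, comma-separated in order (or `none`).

1 → match
2 → no match
3 → match
4 → no match
5 → no match
6 → no match
7 → match
8 → no match

1, 3, 7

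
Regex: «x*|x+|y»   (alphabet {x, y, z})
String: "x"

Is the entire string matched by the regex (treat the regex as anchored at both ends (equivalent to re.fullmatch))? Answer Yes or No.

Yes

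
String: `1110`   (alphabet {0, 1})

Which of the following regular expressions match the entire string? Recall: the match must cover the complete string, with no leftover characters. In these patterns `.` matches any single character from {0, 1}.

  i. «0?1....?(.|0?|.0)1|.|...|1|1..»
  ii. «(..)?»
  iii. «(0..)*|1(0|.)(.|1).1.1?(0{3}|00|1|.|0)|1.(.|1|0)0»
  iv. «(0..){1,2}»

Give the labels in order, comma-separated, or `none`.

iii

i → no match
ii → no match
iii → match
iv → no match — must start with `0`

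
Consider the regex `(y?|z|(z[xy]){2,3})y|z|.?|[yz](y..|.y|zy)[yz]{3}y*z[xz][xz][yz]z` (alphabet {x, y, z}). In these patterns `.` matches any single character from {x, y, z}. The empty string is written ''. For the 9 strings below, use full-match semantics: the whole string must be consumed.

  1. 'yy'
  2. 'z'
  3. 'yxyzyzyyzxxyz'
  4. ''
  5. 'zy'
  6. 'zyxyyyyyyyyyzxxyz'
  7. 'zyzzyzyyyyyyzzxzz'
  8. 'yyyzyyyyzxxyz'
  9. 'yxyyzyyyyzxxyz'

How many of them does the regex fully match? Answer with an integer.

1 → match
2 → match
3 → match
4 → match
5 → match
6 → match
7 → match
8 → match
9 → match
Total matched: 9

9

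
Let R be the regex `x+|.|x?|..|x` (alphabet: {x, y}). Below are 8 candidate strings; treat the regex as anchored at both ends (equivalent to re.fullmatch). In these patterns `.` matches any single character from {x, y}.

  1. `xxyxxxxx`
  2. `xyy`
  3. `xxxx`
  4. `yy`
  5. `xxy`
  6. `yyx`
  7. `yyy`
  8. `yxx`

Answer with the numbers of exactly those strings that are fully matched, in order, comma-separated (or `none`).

1. `xxyxxxxx` → no match
2. `xyy` → no match
3. `xxxx` → match
4. `yy` → match
5. `xxy` → no match
6. `yyx` → no match
7. `yyy` → no match
8. `yxx` → no match

3, 4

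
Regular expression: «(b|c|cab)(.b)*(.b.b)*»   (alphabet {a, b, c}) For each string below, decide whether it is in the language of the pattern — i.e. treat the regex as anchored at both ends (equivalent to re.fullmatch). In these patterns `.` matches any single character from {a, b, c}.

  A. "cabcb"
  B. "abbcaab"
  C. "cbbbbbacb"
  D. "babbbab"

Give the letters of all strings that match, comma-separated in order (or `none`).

A, D

A. "cabcb" → match
B. "abbcaab" → no match
C. "cbbbbbacb" → no match
D. "babbbab" → match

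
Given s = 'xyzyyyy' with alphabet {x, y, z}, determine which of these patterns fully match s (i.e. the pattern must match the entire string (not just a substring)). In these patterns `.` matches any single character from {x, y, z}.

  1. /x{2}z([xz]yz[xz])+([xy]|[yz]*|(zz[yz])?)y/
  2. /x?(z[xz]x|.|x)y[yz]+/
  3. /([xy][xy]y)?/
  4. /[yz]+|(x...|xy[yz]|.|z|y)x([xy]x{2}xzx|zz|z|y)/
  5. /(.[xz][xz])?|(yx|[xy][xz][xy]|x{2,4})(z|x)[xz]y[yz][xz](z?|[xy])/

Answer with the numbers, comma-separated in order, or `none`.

1 → no match
2 → match
3 → no match
4 → no match
5 → no match

2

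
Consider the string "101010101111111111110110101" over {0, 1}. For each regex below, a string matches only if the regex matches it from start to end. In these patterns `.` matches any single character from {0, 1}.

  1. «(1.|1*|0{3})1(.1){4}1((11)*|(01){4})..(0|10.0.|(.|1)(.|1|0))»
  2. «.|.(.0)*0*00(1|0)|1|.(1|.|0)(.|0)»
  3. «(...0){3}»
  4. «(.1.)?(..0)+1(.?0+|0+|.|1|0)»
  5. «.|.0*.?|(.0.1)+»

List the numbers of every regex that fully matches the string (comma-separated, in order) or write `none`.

1 → match
2 → no match
3 → no match — must end with "0"
4 → no match
5 → no match

1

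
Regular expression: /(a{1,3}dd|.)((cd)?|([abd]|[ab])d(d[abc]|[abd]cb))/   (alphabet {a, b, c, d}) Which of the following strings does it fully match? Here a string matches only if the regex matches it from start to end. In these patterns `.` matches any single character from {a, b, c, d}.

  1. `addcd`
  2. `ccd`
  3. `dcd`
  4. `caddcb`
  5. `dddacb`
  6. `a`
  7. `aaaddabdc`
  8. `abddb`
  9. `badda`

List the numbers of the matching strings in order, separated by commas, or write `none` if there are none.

1. `addcd` → match
2. `ccd` → match
3. `dcd` → match
4. `caddcb` → match
5. `dddacb` → match
6. `a` → match
7. `aaaddabdc` → no match
8. `abddb` → match
9. `badda` → match

1, 2, 3, 4, 5, 6, 8, 9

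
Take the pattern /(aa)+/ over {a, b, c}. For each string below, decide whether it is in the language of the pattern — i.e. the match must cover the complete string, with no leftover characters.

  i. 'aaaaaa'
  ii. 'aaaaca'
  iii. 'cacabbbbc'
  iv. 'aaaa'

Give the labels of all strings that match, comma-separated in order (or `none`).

i, iv

i → match
ii → no match — must end with 'aa'
iii → no match — must start with 'aa'
iv → match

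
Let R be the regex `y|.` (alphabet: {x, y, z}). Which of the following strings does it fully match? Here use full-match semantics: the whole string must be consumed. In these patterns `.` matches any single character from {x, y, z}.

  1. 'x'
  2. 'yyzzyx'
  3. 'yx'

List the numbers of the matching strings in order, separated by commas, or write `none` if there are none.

1 → match
2 → no match
3 → no match

1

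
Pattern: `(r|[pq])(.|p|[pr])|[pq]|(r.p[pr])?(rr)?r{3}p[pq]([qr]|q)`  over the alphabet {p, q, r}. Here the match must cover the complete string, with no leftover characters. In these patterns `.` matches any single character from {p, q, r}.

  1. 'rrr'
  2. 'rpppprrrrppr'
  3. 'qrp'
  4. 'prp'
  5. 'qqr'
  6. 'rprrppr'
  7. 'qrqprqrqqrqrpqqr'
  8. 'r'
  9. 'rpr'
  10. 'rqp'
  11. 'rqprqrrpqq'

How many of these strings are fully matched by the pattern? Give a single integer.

0

1 → no match
2 → no match
3 → no match
4 → no match
5 → no match
6 → no match
7 → no match
8 → no match
9 → no match
10 → no match
11 → no match
Total matched: 0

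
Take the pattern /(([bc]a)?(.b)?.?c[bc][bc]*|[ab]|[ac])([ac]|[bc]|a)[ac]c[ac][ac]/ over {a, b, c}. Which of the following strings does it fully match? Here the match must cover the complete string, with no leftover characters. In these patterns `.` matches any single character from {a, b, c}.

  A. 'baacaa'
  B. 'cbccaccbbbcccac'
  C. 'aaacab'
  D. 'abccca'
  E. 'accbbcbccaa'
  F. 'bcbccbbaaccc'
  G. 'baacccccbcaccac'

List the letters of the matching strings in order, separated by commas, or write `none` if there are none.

A, D, E, F, G

A → match
B → no match
C → no match
D → match
E → match
F → match
G → match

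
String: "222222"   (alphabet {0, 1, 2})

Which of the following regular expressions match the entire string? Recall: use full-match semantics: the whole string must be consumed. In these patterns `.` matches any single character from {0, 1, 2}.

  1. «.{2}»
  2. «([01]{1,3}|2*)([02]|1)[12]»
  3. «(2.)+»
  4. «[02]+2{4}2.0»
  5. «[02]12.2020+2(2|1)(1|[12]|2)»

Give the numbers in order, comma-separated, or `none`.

2, 3

1 → no match
2 → match
3 → match
4 → no match — must end with "0"
5 → no match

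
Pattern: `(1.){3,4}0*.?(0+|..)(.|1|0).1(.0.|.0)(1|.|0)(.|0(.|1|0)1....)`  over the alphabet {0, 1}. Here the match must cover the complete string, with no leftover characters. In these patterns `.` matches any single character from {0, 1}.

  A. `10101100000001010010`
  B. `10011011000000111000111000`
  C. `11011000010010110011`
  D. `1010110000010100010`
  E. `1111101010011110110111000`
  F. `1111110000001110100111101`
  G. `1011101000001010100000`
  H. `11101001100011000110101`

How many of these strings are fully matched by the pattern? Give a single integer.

A → match
B → no match
C → no match
D → match
E → match
F → match
G → match
H → match
Total matched: 6

6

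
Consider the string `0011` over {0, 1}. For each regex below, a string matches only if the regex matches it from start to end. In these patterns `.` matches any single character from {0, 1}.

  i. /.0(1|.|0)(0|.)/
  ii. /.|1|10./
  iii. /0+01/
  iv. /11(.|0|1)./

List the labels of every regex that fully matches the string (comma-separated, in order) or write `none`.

i

i → match
ii → no match
iii → no match — must end with `001`
iv → no match — must start with `11`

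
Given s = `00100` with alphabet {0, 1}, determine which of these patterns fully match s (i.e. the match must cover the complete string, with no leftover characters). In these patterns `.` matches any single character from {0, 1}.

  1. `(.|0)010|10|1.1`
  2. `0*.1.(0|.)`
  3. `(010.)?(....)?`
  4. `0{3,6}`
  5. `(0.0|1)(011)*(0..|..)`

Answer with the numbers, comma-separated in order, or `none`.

1 → no match
2 → match
3 → no match
4 → no match
5 → no match

2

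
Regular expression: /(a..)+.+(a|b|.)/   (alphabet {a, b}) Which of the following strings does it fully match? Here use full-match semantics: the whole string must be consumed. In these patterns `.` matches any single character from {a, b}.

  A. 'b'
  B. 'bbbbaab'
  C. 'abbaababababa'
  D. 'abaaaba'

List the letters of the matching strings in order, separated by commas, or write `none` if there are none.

A. 'b' → no match — must start with 'a'
B. 'bbbbaab' → no match — must start with 'a'
C → match
D. 'abaaaba' → match

C, D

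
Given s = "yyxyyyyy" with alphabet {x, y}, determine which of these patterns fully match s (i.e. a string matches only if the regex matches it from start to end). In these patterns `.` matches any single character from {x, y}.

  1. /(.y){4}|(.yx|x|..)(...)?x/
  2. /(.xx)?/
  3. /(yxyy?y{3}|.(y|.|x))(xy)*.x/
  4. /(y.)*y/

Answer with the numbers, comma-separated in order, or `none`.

1 → match
2 → no match
3 → no match — must end with "x"
4 → no match

1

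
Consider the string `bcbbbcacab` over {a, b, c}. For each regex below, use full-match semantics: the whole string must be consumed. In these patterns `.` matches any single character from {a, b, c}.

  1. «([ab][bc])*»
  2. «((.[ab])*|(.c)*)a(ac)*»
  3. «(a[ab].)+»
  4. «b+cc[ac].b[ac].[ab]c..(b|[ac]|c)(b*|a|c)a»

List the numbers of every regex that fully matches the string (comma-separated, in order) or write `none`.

1

1 → match
2 → no match
3 → no match — must start with `a`
4 → no match — must end with `a`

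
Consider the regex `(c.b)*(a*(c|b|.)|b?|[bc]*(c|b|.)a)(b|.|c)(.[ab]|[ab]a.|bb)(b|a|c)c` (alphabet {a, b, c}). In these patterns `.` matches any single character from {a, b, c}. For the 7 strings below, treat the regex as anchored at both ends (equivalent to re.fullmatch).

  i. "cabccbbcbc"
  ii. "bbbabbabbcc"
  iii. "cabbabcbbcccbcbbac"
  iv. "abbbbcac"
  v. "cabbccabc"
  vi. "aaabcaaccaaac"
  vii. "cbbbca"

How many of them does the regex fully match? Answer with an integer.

1

i → no match
ii → no match
iii → no match
iv → no match
v → match
vi → no match
vii → no match — must end with "c"
Total matched: 1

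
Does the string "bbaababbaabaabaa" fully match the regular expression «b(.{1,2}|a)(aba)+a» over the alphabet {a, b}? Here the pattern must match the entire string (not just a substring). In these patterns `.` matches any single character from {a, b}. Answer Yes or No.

No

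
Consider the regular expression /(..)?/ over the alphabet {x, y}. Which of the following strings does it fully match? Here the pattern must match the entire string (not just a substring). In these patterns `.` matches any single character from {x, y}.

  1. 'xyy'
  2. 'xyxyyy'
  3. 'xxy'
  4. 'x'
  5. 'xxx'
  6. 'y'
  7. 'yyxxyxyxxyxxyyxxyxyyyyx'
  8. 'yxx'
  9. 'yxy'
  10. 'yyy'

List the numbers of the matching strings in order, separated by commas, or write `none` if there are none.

1. 'xyy' → no match
2. 'xyxyyy' → no match
3. 'xxy' → no match
4. 'x' → no match
5. 'xxx' → no match
6. 'y' → no match
7 → no match
8. 'yxx' → no match
9. 'yxy' → no match
10. 'yyy' → no match

none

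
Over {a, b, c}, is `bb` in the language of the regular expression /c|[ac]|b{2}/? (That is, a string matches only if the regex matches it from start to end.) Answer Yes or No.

Yes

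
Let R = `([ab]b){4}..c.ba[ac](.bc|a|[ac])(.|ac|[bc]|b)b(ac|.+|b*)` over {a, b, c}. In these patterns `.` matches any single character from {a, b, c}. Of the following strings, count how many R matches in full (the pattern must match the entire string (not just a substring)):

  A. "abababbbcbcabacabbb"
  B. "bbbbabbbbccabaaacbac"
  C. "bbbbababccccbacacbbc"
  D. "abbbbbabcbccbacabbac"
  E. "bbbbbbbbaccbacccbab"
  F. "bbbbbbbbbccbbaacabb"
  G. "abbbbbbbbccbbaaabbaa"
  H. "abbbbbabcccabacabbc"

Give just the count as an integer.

A → match
B → match
C → match
D → match
E → no match
F → match
G → match
H → match
Total matched: 7

7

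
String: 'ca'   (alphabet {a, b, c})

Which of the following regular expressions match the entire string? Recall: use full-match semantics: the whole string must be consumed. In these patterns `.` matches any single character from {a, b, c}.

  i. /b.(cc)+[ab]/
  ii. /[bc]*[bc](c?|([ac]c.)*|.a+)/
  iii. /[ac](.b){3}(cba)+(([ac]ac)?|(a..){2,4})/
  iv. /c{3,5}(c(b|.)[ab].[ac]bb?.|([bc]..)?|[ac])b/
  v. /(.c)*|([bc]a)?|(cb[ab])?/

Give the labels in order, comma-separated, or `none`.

v

i → no match — must start with 'b'
ii → no match
iii → no match
iv → no match — must end with 'b'
v → match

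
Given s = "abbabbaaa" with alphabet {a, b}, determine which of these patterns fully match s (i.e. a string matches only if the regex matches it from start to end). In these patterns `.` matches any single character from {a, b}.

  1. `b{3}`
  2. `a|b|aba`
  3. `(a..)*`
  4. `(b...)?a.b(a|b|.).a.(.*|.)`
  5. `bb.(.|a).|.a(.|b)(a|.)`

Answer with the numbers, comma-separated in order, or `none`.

3

1 → no match — must start with "b"
2 → no match
3 → match
4 → no match
5 → no match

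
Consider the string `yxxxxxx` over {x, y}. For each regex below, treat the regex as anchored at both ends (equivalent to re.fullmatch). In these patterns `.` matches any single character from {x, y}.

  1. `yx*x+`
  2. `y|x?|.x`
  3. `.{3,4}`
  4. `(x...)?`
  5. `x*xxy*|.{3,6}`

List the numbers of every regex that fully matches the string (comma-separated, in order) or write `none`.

1

1 → match
2 → no match
3 → no match
4 → no match
5 → no match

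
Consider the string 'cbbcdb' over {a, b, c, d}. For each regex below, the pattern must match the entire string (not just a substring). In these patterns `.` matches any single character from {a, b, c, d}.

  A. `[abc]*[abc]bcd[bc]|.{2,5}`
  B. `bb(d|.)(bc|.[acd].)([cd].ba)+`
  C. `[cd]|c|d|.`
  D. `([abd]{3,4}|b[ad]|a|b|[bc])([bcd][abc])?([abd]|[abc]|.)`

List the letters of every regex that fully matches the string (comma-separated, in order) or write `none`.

A

A → match
B → no match — must start with 'bb'
C → no match
D → no match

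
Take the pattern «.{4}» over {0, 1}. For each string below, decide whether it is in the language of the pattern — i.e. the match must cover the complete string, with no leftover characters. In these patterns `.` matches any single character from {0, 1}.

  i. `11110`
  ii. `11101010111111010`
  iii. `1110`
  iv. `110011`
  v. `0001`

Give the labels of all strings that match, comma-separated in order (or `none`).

iii, v

i. `11110` → no match
ii → no match
iii. `1110` → match
iv. `110011` → no match
v. `0001` → match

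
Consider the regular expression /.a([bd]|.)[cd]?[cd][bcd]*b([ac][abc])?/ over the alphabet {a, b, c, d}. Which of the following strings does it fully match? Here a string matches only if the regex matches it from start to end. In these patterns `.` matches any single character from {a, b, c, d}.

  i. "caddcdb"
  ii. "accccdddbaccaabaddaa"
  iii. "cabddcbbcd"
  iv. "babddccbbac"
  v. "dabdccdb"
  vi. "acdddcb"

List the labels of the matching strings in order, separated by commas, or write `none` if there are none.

i, iv, v

i → match
ii → no match
iii → no match
iv → match
v → match
vi → no match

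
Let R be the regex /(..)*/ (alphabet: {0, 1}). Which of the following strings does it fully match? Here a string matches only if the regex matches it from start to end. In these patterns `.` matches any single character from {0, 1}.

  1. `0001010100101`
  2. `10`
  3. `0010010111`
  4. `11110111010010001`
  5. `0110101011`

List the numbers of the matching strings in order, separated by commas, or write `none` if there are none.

1 → no match
2 → match
3 → match
4 → no match
5 → match

2, 3, 5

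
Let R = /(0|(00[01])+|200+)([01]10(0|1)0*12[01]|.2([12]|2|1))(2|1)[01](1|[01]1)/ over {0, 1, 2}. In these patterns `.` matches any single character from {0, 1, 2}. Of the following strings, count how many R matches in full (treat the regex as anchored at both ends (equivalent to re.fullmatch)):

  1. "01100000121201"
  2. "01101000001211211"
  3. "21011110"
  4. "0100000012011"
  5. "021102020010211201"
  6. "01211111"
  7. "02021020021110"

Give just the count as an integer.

1 → match
2 → no match
3 → no match — must end with "1"
4 → no match
5 → no match
6 → match
7 → no match — must end with "1"
Total matched: 2

2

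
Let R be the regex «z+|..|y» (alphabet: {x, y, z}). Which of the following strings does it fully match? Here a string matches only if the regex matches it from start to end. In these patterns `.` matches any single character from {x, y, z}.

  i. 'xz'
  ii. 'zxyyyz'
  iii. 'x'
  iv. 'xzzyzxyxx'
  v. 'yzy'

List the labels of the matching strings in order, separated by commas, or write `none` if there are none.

i. 'xz' → match
ii. 'zxyyyz' → no match
iii. 'x' → no match
iv. 'xzzyzxyxx' → no match
v. 'yzy' → no match

i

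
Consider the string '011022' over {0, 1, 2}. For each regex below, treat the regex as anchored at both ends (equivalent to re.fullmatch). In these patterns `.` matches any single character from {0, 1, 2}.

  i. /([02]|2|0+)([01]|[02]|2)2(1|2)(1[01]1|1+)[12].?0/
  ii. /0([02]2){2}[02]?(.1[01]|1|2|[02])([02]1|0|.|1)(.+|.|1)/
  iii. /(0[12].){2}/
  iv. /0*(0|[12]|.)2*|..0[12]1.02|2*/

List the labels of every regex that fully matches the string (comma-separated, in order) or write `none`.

iii

i → no match — must end with '0'
ii → no match
iii → match
iv → no match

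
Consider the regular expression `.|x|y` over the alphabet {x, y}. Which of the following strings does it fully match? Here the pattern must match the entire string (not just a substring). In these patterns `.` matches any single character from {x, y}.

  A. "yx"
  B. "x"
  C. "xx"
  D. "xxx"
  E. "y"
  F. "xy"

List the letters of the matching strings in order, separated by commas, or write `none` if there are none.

B, E

A → no match
B → match
C → no match
D → no match
E → match
F → no match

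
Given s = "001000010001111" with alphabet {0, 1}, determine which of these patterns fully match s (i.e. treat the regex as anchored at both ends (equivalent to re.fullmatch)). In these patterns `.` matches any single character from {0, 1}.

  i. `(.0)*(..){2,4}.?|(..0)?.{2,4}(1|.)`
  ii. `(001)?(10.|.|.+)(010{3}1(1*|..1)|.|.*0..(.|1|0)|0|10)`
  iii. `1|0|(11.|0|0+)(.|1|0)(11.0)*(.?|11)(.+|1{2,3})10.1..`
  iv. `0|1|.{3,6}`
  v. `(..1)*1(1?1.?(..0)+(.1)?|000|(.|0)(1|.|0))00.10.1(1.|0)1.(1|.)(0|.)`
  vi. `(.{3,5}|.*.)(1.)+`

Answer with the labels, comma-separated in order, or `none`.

i → match
ii → match
iii → no match
iv → no match
v → no match
vi → match

i, ii, vi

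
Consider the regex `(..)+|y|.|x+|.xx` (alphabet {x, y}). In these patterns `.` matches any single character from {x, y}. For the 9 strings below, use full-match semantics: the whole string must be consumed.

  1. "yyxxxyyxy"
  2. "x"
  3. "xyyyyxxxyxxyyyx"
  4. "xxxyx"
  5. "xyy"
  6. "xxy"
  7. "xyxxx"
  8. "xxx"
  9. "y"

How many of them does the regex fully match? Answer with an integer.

1 → no match
2 → match
3 → no match
4 → no match
5 → no match
6 → no match
7 → no match
8 → match
9 → match
Total matched: 3

3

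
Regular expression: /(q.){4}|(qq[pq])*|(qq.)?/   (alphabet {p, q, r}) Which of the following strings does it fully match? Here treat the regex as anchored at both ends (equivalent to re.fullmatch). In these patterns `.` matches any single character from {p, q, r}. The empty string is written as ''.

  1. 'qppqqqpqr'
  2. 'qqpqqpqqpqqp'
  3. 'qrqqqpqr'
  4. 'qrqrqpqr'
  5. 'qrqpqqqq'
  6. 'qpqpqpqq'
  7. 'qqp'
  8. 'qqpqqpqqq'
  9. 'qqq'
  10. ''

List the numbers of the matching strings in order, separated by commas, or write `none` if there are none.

2, 3, 4, 5, 6, 7, 8, 9, 10

1. 'qppqqqpqr' → no match
2. 'qqpqqpqqpqqp' → match
3. 'qrqqqpqr' → match
4. 'qrqrqpqr' → match
5. 'qrqpqqqq' → match
6. 'qpqpqpqq' → match
7. 'qqp' → match
8. 'qqpqqpqqq' → match
9. 'qqq' → match
10. '' → match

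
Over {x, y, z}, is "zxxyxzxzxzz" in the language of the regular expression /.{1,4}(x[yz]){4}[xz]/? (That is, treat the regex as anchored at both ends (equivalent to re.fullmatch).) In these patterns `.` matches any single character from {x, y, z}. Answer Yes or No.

Yes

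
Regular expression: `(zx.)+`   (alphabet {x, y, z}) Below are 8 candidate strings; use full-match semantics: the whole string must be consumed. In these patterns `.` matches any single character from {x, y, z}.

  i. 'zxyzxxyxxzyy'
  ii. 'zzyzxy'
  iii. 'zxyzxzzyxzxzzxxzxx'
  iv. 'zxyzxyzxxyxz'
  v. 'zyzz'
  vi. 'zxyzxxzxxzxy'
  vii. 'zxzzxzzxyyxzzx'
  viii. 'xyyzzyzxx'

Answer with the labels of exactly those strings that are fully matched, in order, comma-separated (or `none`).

i → no match
ii → no match — must start with 'zx'
iii → no match
iv → no match
v → no match — must start with 'zx'
vi → match
vii → no match
viii → no match — must start with 'zx'

vi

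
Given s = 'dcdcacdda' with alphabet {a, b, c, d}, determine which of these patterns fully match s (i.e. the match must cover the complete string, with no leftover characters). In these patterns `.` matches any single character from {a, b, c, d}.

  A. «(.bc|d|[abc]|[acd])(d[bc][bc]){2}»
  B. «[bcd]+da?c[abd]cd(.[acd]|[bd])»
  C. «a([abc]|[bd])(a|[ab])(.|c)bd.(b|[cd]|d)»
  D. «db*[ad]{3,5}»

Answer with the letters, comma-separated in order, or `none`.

B

A → no match
B → match
C → no match — must start with 'a'
D → no match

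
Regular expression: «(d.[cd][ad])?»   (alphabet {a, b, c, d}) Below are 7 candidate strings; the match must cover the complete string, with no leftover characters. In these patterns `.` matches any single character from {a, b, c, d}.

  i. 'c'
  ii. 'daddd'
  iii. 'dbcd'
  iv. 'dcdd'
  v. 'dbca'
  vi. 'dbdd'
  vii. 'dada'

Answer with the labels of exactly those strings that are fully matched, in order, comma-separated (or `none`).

i → no match
ii → no match
iii → match
iv → match
v → match
vi → match
vii → match

iii, iv, v, vi, vii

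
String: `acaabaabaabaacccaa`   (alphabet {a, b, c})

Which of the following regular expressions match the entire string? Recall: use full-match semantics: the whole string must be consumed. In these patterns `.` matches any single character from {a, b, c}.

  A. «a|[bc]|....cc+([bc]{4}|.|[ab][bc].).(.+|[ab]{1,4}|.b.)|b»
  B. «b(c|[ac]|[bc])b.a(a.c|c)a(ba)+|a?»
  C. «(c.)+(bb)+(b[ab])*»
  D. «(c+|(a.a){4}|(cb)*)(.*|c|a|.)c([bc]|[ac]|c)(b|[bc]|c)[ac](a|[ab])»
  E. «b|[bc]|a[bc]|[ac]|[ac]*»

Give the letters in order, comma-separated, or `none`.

A → no match
B → no match
C → no match — must start with `c`
D → match
E → no match

D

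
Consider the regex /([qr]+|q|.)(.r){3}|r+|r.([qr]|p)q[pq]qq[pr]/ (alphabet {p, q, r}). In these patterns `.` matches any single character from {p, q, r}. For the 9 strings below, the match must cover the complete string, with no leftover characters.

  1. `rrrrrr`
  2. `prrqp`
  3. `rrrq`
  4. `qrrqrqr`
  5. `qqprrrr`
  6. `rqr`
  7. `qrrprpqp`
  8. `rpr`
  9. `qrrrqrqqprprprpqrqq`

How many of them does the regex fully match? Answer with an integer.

1. `rrrrrr` → match
2. `prrqp` → no match
3. `rrrq` → no match
4. `qrrqrqr` → match
5. `qqprrrr` → no match
6. `rqr` → no match
7. `qrrprpqp` → no match
8. `rpr` → no match
9 → no match
Total matched: 2

2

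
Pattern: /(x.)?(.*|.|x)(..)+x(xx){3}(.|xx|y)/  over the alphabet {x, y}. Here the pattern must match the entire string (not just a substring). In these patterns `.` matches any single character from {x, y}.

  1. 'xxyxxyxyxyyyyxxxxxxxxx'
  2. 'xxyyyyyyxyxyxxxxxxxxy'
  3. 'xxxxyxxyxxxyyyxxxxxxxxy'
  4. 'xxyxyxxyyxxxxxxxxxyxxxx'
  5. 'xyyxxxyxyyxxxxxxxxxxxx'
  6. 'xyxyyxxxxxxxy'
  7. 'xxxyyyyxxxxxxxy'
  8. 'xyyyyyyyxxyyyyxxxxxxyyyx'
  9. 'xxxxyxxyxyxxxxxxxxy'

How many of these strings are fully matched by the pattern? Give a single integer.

7

1 → match
2 → match
3 → match
4 → no match
5 → match
6 → match
7 → match
8 → no match
9 → match
Total matched: 7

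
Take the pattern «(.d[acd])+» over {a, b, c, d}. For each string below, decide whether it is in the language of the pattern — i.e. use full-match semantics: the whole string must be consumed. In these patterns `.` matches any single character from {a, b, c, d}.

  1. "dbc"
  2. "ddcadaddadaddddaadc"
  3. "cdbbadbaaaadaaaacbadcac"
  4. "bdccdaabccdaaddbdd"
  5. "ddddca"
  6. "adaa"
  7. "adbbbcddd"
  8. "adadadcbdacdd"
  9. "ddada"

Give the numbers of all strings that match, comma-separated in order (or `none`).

none

1 → no match
2 → no match
3 → no match
4 → no match
5 → no match
6 → no match
7 → no match
8 → no match
9 → no match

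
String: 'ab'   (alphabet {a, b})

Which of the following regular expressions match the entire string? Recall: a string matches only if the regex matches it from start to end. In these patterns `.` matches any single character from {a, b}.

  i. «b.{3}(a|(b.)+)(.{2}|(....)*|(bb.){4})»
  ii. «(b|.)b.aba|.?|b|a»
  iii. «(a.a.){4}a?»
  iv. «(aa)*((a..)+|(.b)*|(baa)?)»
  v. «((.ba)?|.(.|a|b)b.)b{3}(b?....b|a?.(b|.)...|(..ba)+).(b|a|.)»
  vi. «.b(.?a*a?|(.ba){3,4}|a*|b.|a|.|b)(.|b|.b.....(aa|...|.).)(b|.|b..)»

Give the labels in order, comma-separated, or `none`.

i → no match — must start with 'b'
ii → no match
iii → no match
iv → match
v → no match
vi → no match

iv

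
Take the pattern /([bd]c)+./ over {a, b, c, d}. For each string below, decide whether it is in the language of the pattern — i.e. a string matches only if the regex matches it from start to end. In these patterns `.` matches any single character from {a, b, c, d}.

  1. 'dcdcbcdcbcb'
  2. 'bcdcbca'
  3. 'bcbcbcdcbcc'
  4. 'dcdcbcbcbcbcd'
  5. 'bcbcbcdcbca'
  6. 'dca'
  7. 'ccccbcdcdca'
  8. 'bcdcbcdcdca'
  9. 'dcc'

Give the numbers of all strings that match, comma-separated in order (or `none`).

1. 'dcdcbcdcbcb' → match
2. 'bcdcbca' → match
3. 'bcbcbcdcbcc' → match
4 → match
5. 'bcbcbcdcbca' → match
6. 'dca' → match
7. 'ccccbcdcdca' → no match
8. 'bcdcbcdcdca' → match
9. 'dcc' → match

1, 2, 3, 4, 5, 6, 8, 9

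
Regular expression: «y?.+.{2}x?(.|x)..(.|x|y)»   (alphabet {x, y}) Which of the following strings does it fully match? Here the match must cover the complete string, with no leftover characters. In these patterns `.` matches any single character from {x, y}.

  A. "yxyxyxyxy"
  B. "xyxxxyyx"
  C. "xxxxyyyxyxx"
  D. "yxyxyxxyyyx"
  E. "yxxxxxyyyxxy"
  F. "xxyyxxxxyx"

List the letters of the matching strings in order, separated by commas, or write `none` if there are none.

A, B, C, D, E, F

A → match
B → match
C → match
D → match
E → match
F → match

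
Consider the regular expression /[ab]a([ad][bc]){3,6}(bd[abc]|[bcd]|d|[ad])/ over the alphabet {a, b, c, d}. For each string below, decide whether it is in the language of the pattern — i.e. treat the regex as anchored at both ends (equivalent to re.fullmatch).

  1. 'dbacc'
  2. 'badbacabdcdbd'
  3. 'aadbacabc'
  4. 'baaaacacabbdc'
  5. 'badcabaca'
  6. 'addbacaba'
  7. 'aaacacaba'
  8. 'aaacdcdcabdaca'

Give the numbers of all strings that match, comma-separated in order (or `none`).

1 → no match
2 → match
3 → match
4 → no match
5 → match
6 → no match
7 → match
8 → no match

2, 3, 5, 7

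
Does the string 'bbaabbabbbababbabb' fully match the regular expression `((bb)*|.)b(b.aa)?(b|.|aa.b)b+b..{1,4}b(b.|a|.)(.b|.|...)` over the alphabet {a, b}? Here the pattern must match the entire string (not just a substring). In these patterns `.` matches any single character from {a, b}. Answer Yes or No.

No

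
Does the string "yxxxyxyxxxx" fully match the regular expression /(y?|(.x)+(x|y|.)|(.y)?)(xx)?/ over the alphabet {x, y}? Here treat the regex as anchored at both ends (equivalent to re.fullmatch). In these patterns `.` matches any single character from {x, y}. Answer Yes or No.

Yes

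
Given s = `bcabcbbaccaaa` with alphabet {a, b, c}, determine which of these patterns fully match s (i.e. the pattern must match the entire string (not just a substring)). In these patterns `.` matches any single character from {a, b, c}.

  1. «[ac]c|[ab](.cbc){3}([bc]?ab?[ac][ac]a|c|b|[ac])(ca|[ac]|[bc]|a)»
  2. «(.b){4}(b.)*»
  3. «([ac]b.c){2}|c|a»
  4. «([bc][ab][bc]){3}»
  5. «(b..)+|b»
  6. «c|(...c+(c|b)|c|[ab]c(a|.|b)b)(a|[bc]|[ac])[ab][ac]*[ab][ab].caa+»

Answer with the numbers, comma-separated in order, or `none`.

1 → no match
2 → no match
3 → no match
4 → no match
5 → no match
6 → match

6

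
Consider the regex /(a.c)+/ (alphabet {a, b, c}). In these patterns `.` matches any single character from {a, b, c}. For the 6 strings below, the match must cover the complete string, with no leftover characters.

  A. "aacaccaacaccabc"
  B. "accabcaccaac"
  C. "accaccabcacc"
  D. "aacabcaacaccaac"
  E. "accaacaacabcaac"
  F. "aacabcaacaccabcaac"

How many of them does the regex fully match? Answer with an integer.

6

A → match
B → match
C → match
D → match
E → match
F → match
Total matched: 6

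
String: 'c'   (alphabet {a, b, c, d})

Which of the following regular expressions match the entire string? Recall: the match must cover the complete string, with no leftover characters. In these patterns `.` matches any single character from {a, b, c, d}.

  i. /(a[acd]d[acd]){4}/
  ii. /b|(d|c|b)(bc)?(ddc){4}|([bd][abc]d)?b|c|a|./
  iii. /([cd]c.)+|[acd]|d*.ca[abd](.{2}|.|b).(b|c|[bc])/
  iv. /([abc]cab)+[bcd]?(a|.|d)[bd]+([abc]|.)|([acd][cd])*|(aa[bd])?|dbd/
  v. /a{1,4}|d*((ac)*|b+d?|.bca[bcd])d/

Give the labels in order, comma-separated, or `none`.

ii, iii

i → no match — must start with 'a'
ii → match
iii → match
iv → no match
v → no match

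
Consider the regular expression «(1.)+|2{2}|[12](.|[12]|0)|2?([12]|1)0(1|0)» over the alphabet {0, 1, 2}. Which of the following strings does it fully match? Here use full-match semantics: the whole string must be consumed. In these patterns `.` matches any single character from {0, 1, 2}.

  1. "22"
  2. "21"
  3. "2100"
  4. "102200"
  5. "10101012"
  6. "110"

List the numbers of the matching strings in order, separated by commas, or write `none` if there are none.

1 → match
2 → match
3 → match
4 → no match
5 → match
6 → no match

1, 2, 3, 5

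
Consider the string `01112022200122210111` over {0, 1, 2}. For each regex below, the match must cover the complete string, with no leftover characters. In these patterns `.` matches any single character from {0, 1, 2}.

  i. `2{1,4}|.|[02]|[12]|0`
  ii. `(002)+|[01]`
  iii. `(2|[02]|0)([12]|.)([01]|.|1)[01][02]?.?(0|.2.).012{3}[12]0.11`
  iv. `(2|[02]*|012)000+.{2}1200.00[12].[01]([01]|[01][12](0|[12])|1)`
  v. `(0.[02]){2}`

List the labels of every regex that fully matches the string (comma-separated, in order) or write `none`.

iii

i → no match
ii → no match
iii → match
iv → no match
v → no match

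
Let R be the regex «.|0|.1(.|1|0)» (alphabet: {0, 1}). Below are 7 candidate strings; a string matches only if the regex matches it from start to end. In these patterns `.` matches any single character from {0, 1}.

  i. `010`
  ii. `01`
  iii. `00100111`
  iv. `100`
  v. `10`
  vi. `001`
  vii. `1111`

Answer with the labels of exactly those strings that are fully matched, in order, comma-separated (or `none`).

i → match
ii → no match
iii → no match
iv → no match
v → no match
vi → no match
vii → no match

i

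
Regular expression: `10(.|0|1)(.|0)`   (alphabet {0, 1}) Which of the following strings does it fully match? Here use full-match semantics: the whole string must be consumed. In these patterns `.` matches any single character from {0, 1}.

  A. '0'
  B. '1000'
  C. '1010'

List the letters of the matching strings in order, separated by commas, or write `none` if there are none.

A → no match — must start with '10'
B → match
C → match

B, C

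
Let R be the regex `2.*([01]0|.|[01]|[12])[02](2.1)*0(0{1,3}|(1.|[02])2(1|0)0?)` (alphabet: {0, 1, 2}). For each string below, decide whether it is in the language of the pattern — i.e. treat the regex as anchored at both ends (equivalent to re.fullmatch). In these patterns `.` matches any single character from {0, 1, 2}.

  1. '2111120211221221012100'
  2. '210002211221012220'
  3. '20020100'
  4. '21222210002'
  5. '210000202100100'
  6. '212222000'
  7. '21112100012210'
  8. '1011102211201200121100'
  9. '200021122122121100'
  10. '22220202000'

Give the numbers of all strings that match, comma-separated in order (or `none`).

1 → no match
2 → no match
3 → match
4 → no match
5 → no match
6 → match
7 → match
8 → no match — must start with '2'
9 → match
10 → match

3, 6, 7, 9, 10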